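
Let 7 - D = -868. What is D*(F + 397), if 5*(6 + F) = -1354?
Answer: 105175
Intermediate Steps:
F = -1384/5 (F = -6 + (1/5)*(-1354) = -6 - 1354/5 = -1384/5 ≈ -276.80)
D = 875 (D = 7 - 1*(-868) = 7 + 868 = 875)
D*(F + 397) = 875*(-1384/5 + 397) = 875*(601/5) = 105175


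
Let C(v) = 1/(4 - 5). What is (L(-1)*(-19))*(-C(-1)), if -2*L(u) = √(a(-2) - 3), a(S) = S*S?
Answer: 19/2 ≈ 9.5000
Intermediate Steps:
a(S) = S²
C(v) = -1 (C(v) = 1/(-1) = -1)
L(u) = -½ (L(u) = -√((-2)² - 3)/2 = -√(4 - 3)/2 = -√1/2 = -½*1 = -½)
(L(-1)*(-19))*(-C(-1)) = (-½*(-19))*(-1*(-1)) = (19/2)*1 = 19/2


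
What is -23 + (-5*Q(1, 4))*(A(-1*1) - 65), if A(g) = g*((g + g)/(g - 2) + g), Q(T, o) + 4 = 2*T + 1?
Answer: -1039/3 ≈ -346.33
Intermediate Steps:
Q(T, o) = -3 + 2*T (Q(T, o) = -4 + (2*T + 1) = -4 + (1 + 2*T) = -3 + 2*T)
A(g) = g*(g + 2*g/(-2 + g)) (A(g) = g*((2*g)/(-2 + g) + g) = g*(2*g/(-2 + g) + g) = g*(g + 2*g/(-2 + g)))
-23 + (-5*Q(1, 4))*(A(-1*1) - 65) = -23 + (-5*(-3 + 2*1))*((-1*1)³/(-2 - 1*1) - 65) = -23 + (-5*(-3 + 2))*((-1)³/(-2 - 1) - 65) = -23 + (-5*(-1))*(-1/(-3) - 65) = -23 + 5*(-1*(-⅓) - 65) = -23 + 5*(⅓ - 65) = -23 + 5*(-194/3) = -23 - 970/3 = -1039/3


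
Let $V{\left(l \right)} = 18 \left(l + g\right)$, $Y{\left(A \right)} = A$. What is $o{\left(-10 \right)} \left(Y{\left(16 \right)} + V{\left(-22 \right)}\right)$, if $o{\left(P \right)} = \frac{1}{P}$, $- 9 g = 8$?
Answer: $\frac{198}{5} \approx 39.6$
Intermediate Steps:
$g = - \frac{8}{9}$ ($g = \left(- \frac{1}{9}\right) 8 = - \frac{8}{9} \approx -0.88889$)
$V{\left(l \right)} = -16 + 18 l$ ($V{\left(l \right)} = 18 \left(l - \frac{8}{9}\right) = 18 \left(- \frac{8}{9} + l\right) = -16 + 18 l$)
$o{\left(-10 \right)} \left(Y{\left(16 \right)} + V{\left(-22 \right)}\right) = \frac{16 + \left(-16 + 18 \left(-22\right)\right)}{-10} = - \frac{16 - 412}{10} = \left(- \frac{1}{10}\right) \left(-396\right) = \frac{198}{5}$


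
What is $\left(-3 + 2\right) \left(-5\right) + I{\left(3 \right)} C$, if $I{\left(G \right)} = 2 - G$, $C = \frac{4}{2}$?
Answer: $3$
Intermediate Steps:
$C = 2$ ($C = 4 \cdot \frac{1}{2} = 2$)
$\left(-3 + 2\right) \left(-5\right) + I{\left(3 \right)} C = \left(-3 + 2\right) \left(-5\right) + \left(2 - 3\right) 2 = \left(-1\right) \left(-5\right) + \left(2 - 3\right) 2 = 5 - 2 = 3$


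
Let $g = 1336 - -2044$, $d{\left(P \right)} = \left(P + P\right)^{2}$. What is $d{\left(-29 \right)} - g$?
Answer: $-16$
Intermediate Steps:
$d{\left(P \right)} = 4 P^{2}$ ($d{\left(P \right)} = \left(2 P\right)^{2} = 4 P^{2}$)
$g = 3380$ ($g = 1336 + 2044 = 3380$)
$d{\left(-29 \right)} - g = 4 \left(-29\right)^{2} - 3380 = 4 \cdot 841 - 3380 = 3364 - 3380 = -16$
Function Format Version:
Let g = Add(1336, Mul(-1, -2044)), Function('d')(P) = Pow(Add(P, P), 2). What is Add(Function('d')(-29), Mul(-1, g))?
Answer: -16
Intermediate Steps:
Function('d')(P) = Mul(4, Pow(P, 2)) (Function('d')(P) = Pow(Mul(2, P), 2) = Mul(4, Pow(P, 2)))
g = 3380 (g = Add(1336, 2044) = 3380)
Add(Function('d')(-29), Mul(-1, g)) = Add(Mul(4, Pow(-29, 2)), Mul(-1, 3380)) = Add(Mul(4, 841), -3380) = Add(3364, -3380) = -16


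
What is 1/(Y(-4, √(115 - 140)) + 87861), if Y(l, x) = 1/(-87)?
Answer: 87/7643906 ≈ 1.1382e-5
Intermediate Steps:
Y(l, x) = -1/87
1/(Y(-4, √(115 - 140)) + 87861) = 1/(-1/87 + 87861) = 1/(7643906/87) = 87/7643906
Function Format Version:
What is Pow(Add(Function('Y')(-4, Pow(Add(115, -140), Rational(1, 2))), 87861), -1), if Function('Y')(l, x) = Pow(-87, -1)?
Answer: Rational(87, 7643906) ≈ 1.1382e-5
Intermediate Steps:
Function('Y')(l, x) = Rational(-1, 87)
Pow(Add(Function('Y')(-4, Pow(Add(115, -140), Rational(1, 2))), 87861), -1) = Pow(Add(Rational(-1, 87), 87861), -1) = Pow(Rational(7643906, 87), -1) = Rational(87, 7643906)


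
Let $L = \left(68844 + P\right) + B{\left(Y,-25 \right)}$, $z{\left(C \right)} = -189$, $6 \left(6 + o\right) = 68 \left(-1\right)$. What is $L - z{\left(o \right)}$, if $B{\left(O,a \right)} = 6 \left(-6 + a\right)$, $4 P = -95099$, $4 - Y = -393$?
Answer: $\frac{180289}{4} \approx 45072.0$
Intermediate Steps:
$Y = 397$ ($Y = 4 - -393 = 4 + 393 = 397$)
$o = - \frac{52}{3}$ ($o = -6 + \frac{68 \left(-1\right)}{6} = -6 + \frac{1}{6} \left(-68\right) = -6 - \frac{34}{3} = - \frac{52}{3} \approx -17.333$)
$P = - \frac{95099}{4}$ ($P = \frac{1}{4} \left(-95099\right) = - \frac{95099}{4} \approx -23775.0$)
$B{\left(O,a \right)} = -36 + 6 a$
$L = \frac{179533}{4}$ ($L = \left(68844 - \frac{95099}{4}\right) + \left(-36 + 6 \left(-25\right)\right) = \frac{180277}{4} - 186 = \frac{179533}{4} \approx 44883.0$)
$L - z{\left(o \right)} = \frac{179533}{4} - -189 = \frac{179533}{4} + 189 = \frac{180289}{4}$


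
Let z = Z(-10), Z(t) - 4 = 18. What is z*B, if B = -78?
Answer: -1716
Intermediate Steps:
Z(t) = 22 (Z(t) = 4 + 18 = 22)
z = 22
z*B = 22*(-78) = -1716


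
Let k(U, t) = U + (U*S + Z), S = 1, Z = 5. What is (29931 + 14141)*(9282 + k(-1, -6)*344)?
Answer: 454558608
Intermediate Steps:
k(U, t) = 5 + 2*U (k(U, t) = U + (U*1 + 5) = U + (U + 5) = U + (5 + U) = 5 + 2*U)
(29931 + 14141)*(9282 + k(-1, -6)*344) = (29931 + 14141)*(9282 + (5 + 2*(-1))*344) = 44072*(9282 + (5 - 2)*344) = 44072*(9282 + 3*344) = 44072*(9282 + 1032) = 44072*10314 = 454558608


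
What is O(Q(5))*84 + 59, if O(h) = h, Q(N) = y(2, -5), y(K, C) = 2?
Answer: 227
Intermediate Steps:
Q(N) = 2
O(Q(5))*84 + 59 = 2*84 + 59 = 168 + 59 = 227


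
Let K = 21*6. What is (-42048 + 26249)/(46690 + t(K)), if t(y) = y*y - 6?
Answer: -15799/62560 ≈ -0.25254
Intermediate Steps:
K = 126
t(y) = -6 + y² (t(y) = y² - 6 = -6 + y²)
(-42048 + 26249)/(46690 + t(K)) = (-42048 + 26249)/(46690 + (-6 + 126²)) = -15799/(46690 + (-6 + 15876)) = -15799/(46690 + 15870) = -15799/62560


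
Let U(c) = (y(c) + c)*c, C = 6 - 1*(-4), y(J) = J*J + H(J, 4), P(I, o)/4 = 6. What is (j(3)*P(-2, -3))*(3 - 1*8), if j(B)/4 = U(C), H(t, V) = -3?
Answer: -513600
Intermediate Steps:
P(I, o) = 24 (P(I, o) = 4*6 = 24)
y(J) = -3 + J² (y(J) = J*J - 3 = J² - 3 = -3 + J²)
C = 10 (C = 6 + 4 = 10)
U(c) = c*(-3 + c + c²) (U(c) = ((-3 + c²) + c)*c = (-3 + c + c²)*c = c*(-3 + c + c²))
j(B) = 4280 (j(B) = 4*(10*(-3 + 10 + 10²)) = 4*(10*(-3 + 10 + 100)) = 4*(10*107) = 4*1070 = 4280)
(j(3)*P(-2, -3))*(3 - 1*8) = (4280*24)*(3 - 1*8) = 102720*(3 - 8) = 102720*(-5) = -513600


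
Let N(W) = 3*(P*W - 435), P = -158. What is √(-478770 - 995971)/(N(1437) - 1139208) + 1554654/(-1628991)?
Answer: -518218/542997 - I*√1474741/1821651 ≈ -0.95437 - 0.00066664*I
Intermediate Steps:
N(W) = -1305 - 474*W (N(W) = 3*(-158*W - 435) = 3*(-435 - 158*W) = -1305 - 474*W)
√(-478770 - 995971)/(N(1437) - 1139208) + 1554654/(-1628991) = √(-478770 - 995971)/((-1305 - 474*1437) - 1139208) + 1554654/(-1628991) = √(-1474741)/((-1305 - 681138) - 1139208) + 1554654*(-1/1628991) = (I*√1474741)/(-682443 - 1139208) - 518218/542997 = (I*√1474741)/(-1821651) - 518218/542997 = (I*√1474741)*(-1/1821651) - 518218/542997 = -I*√1474741/1821651 - 518218/542997 = -518218/542997 - I*√1474741/1821651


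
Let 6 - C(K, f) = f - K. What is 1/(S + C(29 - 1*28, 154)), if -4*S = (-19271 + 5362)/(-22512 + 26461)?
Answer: -15796/2308103 ≈ -0.0068437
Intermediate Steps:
C(K, f) = 6 + K - f (C(K, f) = 6 - (f - K) = 6 + (K - f) = 6 + K - f)
S = 13909/15796 (S = -(-19271 + 5362)/(4*(-22512 + 26461)) = -(-13909)/(4*3949) = -1/4*(-13909/3949) = 13909/15796 ≈ 0.88054)
1/(S + C(29 - 1*28, 154)) = 1/(13909/15796 + (6 + (29 - 1*28) - 1*154)) = 1/(13909/15796 + (6 + (29 - 28) - 154)) = 1/(13909/15796 + (6 + 1 - 154)) = 1/(13909/15796 - 147) = 1/(-2308103/15796) = -15796/2308103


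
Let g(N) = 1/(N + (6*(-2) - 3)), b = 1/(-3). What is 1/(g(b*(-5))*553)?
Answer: -40/1659 ≈ -0.024111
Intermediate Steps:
b = -⅓ ≈ -0.33333
g(N) = 1/(-15 + N) (g(N) = 1/(N + (-12 - 3)) = 1/(N - 15) = 1/(-15 + N))
1/(g(b*(-5))*553) = 1/(553/(-15 - ⅓*(-5))) = 1/(553/(-15 + 5/3)) = 1/(553/(-40/3)) = 1/(-3/40*553) = 1/(-1659/40) = -40/1659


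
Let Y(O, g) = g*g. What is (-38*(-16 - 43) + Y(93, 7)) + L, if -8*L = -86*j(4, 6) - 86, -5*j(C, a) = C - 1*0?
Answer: 45863/20 ≈ 2293.1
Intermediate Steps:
Y(O, g) = g**2
j(C, a) = -C/5 (j(C, a) = -(C - 1*0)/5 = -(C + 0)/5 = -C/5)
L = 43/20 (L = -(-(-86)*4/5 - 86)/8 = -(-86*(-4/5) - 86)/8 = -(344/5 - 86)/8 = -1/8*(-86/5) = 43/20 ≈ 2.1500)
(-38*(-16 - 43) + Y(93, 7)) + L = (-38*(-16 - 43) + 7**2) + 43/20 = (-38*(-59) + 49) + 43/20 = (2242 + 49) + 43/20 = 2291 + 43/20 = 45863/20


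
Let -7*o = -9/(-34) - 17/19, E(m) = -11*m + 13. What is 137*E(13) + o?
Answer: -80536413/4522 ≈ -17810.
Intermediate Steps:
E(m) = 13 - 11*m
o = 407/4522 (o = -(-9/(-34) - 17/19)/7 = -(-9*(-1/34) - 17*1/19)/7 = -(9/34 - 17/19)/7 = -⅐*(-407/646) = 407/4522 ≈ 0.090004)
137*E(13) + o = 137*(13 - 11*13) + 407/4522 = 137*(13 - 143) + 407/4522 = 137*(-130) + 407/4522 = -17810 + 407/4522 = -80536413/4522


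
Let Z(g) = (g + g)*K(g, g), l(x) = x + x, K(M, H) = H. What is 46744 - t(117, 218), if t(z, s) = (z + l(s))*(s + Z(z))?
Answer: -15213844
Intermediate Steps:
l(x) = 2*x
Z(g) = 2*g² (Z(g) = (g + g)*g = (2*g)*g = 2*g²)
t(z, s) = (s + 2*z²)*(z + 2*s) (t(z, s) = (z + 2*s)*(s + 2*z²) = (s + 2*z²)*(z + 2*s))
46744 - t(117, 218) = 46744 - (2*218² + 2*117³ + 218*117 + 4*218*117²) = 46744 - (2*47524 + 2*1601613 + 25506 + 4*218*13689) = 46744 - (95048 + 3203226 + 25506 + 11936808) = 46744 - 1*15260588 = 46744 - 15260588 = -15213844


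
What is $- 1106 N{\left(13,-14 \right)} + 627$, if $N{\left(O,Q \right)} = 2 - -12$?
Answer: $-14857$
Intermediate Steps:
$N{\left(O,Q \right)} = 14$ ($N{\left(O,Q \right)} = 2 + 12 = 14$)
$- 1106 N{\left(13,-14 \right)} + 627 = \left(-1106\right) 14 + 627 = -15484 + 627 = -14857$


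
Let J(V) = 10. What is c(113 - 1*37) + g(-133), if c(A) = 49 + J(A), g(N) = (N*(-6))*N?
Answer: -106075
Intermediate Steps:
g(N) = -6*N² (g(N) = (-6*N)*N = -6*N²)
c(A) = 59 (c(A) = 49 + 10 = 59)
c(113 - 1*37) + g(-133) = 59 - 6*(-133)² = 59 - 6*17689 = 59 - 106134 = -106075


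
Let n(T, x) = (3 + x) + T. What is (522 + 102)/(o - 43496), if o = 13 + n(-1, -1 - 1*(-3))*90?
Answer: -624/43123 ≈ -0.014470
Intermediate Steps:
n(T, x) = 3 + T + x
o = 373 (o = 13 + (3 - 1 + (-1 - 1*(-3)))*90 = 13 + (3 - 1 + (-1 + 3))*90 = 13 + (3 - 1 + 2)*90 = 13 + 4*90 = 13 + 360 = 373)
(522 + 102)/(o - 43496) = (522 + 102)/(373 - 43496) = 624/(-43123) = 624*(-1/43123) = -624/43123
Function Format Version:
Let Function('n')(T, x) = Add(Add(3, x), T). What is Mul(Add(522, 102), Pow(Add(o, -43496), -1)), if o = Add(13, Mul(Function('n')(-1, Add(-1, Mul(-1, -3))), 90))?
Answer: Rational(-624, 43123) ≈ -0.014470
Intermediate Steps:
Function('n')(T, x) = Add(3, T, x)
o = 373 (o = Add(13, Mul(Add(3, -1, Add(-1, Mul(-1, -3))), 90)) = Add(13, Mul(Add(3, -1, Add(-1, 3)), 90)) = Add(13, Mul(Add(3, -1, 2), 90)) = Add(13, Mul(4, 90)) = Add(13, 360) = 373)
Mul(Add(522, 102), Pow(Add(o, -43496), -1)) = Mul(Add(522, 102), Pow(Add(373, -43496), -1)) = Mul(624, Pow(-43123, -1)) = Mul(624, Rational(-1, 43123)) = Rational(-624, 43123)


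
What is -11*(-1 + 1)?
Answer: 0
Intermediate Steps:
-11*(-1 + 1) = -11*0 = 0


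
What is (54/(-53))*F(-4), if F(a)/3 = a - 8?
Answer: 1944/53 ≈ 36.679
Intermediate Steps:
F(a) = -24 + 3*a (F(a) = 3*(a - 8) = 3*(-8 + a) = -24 + 3*a)
(54/(-53))*F(-4) = (54/(-53))*(-24 + 3*(-4)) = (54*(-1/53))*(-24 - 12) = -54/53*(-36) = 1944/53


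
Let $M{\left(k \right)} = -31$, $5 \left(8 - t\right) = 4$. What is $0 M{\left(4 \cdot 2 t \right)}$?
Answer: $0$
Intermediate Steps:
$t = \frac{36}{5}$ ($t = 8 - \frac{4}{5} = \frac{36}{5} \approx 7.2$)
$0 M{\left(4 \cdot 2 t \right)} = 0 \left(-31\right) = 0$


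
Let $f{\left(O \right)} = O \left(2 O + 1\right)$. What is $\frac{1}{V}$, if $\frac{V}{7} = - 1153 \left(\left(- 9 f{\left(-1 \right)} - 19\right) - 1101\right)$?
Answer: $\frac{1}{9112159} \approx 1.0974 \cdot 10^{-7}$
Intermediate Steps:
$f{\left(O \right)} = O \left(1 + 2 O\right)$
$V = 9112159$ ($V = 7 \left(- 1153 \left(\left(- 9 \left(- (1 + 2 \left(-1\right))\right) - 19\right) - 1101\right)\right) = 7 \left(- 1153 \left(\left(- 9 \left(- (1 - 2)\right) - 19\right) - 1101\right)\right) = 7 \left(- 1153 \left(\left(- 9 \left(\left(-1\right) \left(-1\right)\right) - 19\right) - 1101\right)\right) = 7 \left(- 1153 \left(\left(\left(-9\right) 1 - 19\right) - 1101\right)\right) = 7 \left(- 1153 \left(\left(-9 - 19\right) - 1101\right)\right) = 7 \left(- 1153 \left(-28 - 1101\right)\right) = 7 \left(\left(-1153\right) \left(-1129\right)\right) = 7 \cdot 1301737 = 9112159$)
$\frac{1}{V} = \frac{1}{9112159}$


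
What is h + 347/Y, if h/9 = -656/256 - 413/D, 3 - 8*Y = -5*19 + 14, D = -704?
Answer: 225677/14784 ≈ 15.265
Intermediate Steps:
Y = 21/2 (Y = 3/8 - (-5*19 + 14)/8 = 3/8 - (-95 + 14)/8 = 3/8 - ⅛*(-81) = 3/8 + 81/8 = 21/2 ≈ 10.500)
h = -12519/704 (h = 9*(-656/256 - 413/(-704)) = 9*(-656*1/256 - 413*(-1/704)) = 9*(-41/16 + 413/704) = 9*(-1391/704) = -12519/704 ≈ -17.783)
h + 347/Y = -12519/704 + 347/(21/2) = -12519/704 + (2/21)*347 = -12519/704 + 694/21 = 225677/14784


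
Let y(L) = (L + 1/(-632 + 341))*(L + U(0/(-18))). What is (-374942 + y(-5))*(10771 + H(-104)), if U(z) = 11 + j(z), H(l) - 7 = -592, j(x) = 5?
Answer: -1111538469668/291 ≈ -3.8197e+9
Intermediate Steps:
H(l) = -585 (H(l) = 7 - 592 = -585)
U(z) = 16 (U(z) = 11 + 5 = 16)
y(L) = (16 + L)*(-1/291 + L) (y(L) = (L + 1/(-632 + 341))*(L + 16) = (L + 1/(-291))*(16 + L) = (L - 1/291)*(16 + L) = (-1/291 + L)*(16 + L) = (16 + L)*(-1/291 + L))
(-374942 + y(-5))*(10771 + H(-104)) = (-374942 + (-16/291 + (-5)**2 + (4655/291)*(-5)))*(10771 - 585) = (-374942 + (-16/291 + 25 - 23275/291))*10186 = (-374942 - 16016/291)*10186 = -109124138/291*10186 = -1111538469668/291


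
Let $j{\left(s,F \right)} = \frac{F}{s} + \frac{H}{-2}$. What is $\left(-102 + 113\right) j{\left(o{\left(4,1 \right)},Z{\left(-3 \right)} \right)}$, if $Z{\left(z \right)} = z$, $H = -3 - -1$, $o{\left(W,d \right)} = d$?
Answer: $-22$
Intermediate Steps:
$H = -2$ ($H = -3 + 1 = -2$)
$j{\left(s,F \right)} = 1 + \frac{F}{s}$ ($j{\left(s,F \right)} = \frac{F}{s} - \frac{2}{-2} = \frac{F}{s} - -1 = \frac{F}{s} + 1 = 1 + \frac{F}{s}$)
$\left(-102 + 113\right) j{\left(o{\left(4,1 \right)},Z{\left(-3 \right)} \right)} = \left(-102 + 113\right) \frac{-3 + 1}{1} = 11 \cdot 1 \left(-2\right) = 11 \left(-2\right) = -22$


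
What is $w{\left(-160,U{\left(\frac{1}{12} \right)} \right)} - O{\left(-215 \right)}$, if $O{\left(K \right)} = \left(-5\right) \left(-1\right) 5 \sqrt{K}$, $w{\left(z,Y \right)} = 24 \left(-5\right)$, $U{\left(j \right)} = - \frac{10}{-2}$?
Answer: $-120 - 25 i \sqrt{215} \approx -120.0 - 366.57 i$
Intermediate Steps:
$U{\left(j \right)} = 5$ ($U{\left(j \right)} = \left(-10\right) \left(- \frac{1}{2}\right) = 5$)
$w{\left(z,Y \right)} = -120$
$O{\left(K \right)} = 25 \sqrt{K}$ ($O{\left(K \right)} = 5 \cdot 5 \sqrt{K} = 25 \sqrt{K}$)
$w{\left(-160,U{\left(\frac{1}{12} \right)} \right)} - O{\left(-215 \right)} = -120 - 25 \sqrt{-215} = -120 - 25 i \sqrt{215}$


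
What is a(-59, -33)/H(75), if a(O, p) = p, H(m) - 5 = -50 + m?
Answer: -11/10 ≈ -1.1000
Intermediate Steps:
H(m) = -45 + m (H(m) = 5 + (-50 + m) = -45 + m)
a(-59, -33)/H(75) = -33/(-45 + 75) = -33/30 = -33*1/30 = -11/10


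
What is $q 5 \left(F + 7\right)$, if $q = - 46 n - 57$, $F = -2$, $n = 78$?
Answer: $-91125$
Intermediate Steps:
$q = -3645$ ($q = \left(-46\right) 78 - 57 = -3588 - 57 = -3645$)
$q 5 \left(F + 7\right) = - 3645 \cdot 5 \left(-2 + 7\right) = - 3645 \cdot 5 \cdot 5 = \left(-3645\right) 25 = -91125$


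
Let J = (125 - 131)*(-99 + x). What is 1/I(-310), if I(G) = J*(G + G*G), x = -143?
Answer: 1/139087080 ≈ 7.1897e-9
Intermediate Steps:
J = 1452 (J = (125 - 131)*(-99 - 143) = -6*(-242) = 1452)
I(G) = 1452*G + 1452*G**2 (I(G) = 1452*(G + G*G) = 1452*(G + G**2) = 1452*G + 1452*G**2)
1/I(-310) = 1/(1452*(-310)*(1 - 310)) = 1/(1452*(-310)*(-309)) = 1/139087080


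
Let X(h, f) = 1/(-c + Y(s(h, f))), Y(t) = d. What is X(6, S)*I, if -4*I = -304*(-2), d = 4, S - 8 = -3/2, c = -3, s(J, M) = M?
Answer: -152/7 ≈ -21.714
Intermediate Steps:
S = 13/2 (S = 8 - 3/2 = 13/2 ≈ 6.5000)
Y(t) = 4
I = -152 (I = -(-76)*(-2) = -1/4*608 = -152)
X(h, f) = 1/7 (X(h, f) = 1/(-1*(-3) + 4) = 1/(3 + 4) = 1/7)
X(6, S)*I = (1/7)*(-152) = -152/7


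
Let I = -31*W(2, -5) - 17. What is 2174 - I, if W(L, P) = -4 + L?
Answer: 2129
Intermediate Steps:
I = 45 (I = -31*(-4 + 2) - 17 = -31*(-2) - 17 = 62 - 17 = 45)
2174 - I = 2174 - 1*45 = 2174 - 45 = 2129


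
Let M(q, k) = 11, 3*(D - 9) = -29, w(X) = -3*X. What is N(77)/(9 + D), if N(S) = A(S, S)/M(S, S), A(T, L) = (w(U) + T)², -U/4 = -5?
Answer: 867/275 ≈ 3.1527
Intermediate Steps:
U = 20 (U = -4*(-5) = 20)
D = -⅔ (D = 9 + (⅓)*(-29) = 9 - 29/3 = -⅔ ≈ -0.66667)
A(T, L) = (-60 + T)² (A(T, L) = (-3*20 + T)² = (-60 + T)²)
N(S) = (-60 + S)²/11
N(77)/(9 + D) = ((-60 + 77)²/11)/(9 - ⅔) = ((1/11)*17²)/(25/3) = ((1/11)*289)*(3/25) = (289/11)*(3/25) = 867/275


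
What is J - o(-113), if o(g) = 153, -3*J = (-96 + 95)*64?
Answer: -395/3 ≈ -131.67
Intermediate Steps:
J = 64/3 (J = -(-96 + 95)*64/3 = -(-1)*64/3 = -1/3*(-64) = 64/3 ≈ 21.333)
J - o(-113) = 64/3 - 1*153 = 64/3 - 153 = -395/3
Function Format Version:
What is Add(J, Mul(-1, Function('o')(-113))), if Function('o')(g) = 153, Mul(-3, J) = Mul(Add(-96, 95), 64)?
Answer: Rational(-395, 3) ≈ -131.67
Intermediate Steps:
J = Rational(64, 3) (J = Mul(Rational(-1, 3), Mul(Add(-96, 95), 64)) = Mul(Rational(-1, 3), Mul(-1, 64)) = Mul(Rational(-1, 3), -64) = Rational(64, 3) ≈ 21.333)
Add(J, Mul(-1, Function('o')(-113))) = Add(Rational(64, 3), Mul(-1, 153)) = Add(Rational(64, 3), -153) = Rational(-395, 3)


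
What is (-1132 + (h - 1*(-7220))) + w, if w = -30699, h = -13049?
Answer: -37660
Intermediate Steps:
(-1132 + (h - 1*(-7220))) + w = (-1132 + (-13049 - 1*(-7220))) - 30699 = (-1132 + (-13049 + 7220)) - 30699 = (-1132 - 5829) - 30699 = -6961 - 30699 = -37660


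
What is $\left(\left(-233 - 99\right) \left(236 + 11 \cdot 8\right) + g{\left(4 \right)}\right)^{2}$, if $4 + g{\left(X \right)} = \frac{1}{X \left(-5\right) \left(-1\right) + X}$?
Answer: $\frac{6665314302529}{576} \approx 1.1572 \cdot 10^{10}$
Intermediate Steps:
$g{\left(X \right)} = -4 + \frac{1}{6 X}$ ($g{\left(X \right)} = -4 + \frac{1}{X \left(-5\right) \left(-1\right) + X} = -4 + \frac{1}{- 5 X \left(-1\right) + X} = -4 + \frac{1}{5 X + X} = -4 + \frac{1}{6 X}$)
$\left(\left(-233 - 99\right) \left(236 + 11 \cdot 8\right) + g{\left(4 \right)}\right)^{2} = \left(\left(-233 - 99\right) \left(236 + 11 \cdot 8\right) - \left(4 - \frac{1}{6 \cdot 4}\right)\right)^{2} = \left(- 332 \left(236 + 88\right) + \left(-4 + \frac{1}{6} \cdot \frac{1}{4}\right)\right)^{2} = \left(\left(-332\right) 324 + \left(-4 + \frac{1}{24}\right)\right)^{2} = \left(-107568 - \frac{95}{24}\right)^{2} = \left(- \frac{2581727}{24}\right)^{2} = \frac{6665314302529}{576}$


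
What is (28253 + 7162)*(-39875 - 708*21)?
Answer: -1938723345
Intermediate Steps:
(28253 + 7162)*(-39875 - 708*21) = 35415*(-39875 - 14868) = 35415*(-54743) = -1938723345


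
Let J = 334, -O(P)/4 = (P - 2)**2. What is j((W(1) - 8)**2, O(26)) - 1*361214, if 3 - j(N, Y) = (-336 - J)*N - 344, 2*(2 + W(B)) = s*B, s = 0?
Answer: -293867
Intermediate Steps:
O(P) = -4*(-2 + P)**2 (O(P) = -4*(P - 2)**2 = -4*(-2 + P)**2)
W(B) = -2 (W(B) = -2 + (0*B)/2 = -2 + (1/2)*0 = -2 + 0 = -2)
j(N, Y) = 347 + 670*N (j(N, Y) = 3 - ((-336 - 1*334)*N - 344) = 3 - ((-336 - 334)*N - 344) = 3 - (-670*N - 344) = 3 - (-344 - 670*N) = 3 + (344 + 670*N) = 347 + 670*N)
j((W(1) - 8)**2, O(26)) - 1*361214 = (347 + 670*(-2 - 8)**2) - 1*361214 = (347 + 670*(-10)**2) - 361214 = (347 + 670*100) - 361214 = (347 + 67000) - 361214 = 67347 - 361214 = -293867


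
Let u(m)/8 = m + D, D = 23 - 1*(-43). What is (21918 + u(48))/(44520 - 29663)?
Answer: 22830/14857 ≈ 1.5366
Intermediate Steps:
D = 66 (D = 23 + 43 = 66)
u(m) = 528 + 8*m (u(m) = 8*(m + 66) = 8*(66 + m) = 528 + 8*m)
(21918 + u(48))/(44520 - 29663) = (21918 + (528 + 8*48))/(44520 - 29663) = (21918 + (528 + 384))/14857 = (21918 + 912)*(1/14857) = 22830*(1/14857) = 22830/14857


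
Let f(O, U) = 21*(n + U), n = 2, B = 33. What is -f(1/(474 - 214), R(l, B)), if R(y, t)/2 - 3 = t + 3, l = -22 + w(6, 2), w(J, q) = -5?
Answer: -1680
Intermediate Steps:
l = -27 (l = -22 - 5 = -27)
R(y, t) = 12 + 2*t (R(y, t) = 6 + 2*(t + 3) = 6 + 2*(3 + t) = 6 + (6 + 2*t) = 12 + 2*t)
f(O, U) = 42 + 21*U (f(O, U) = 21*(2 + U) = 42 + 21*U)
-f(1/(474 - 214), R(l, B)) = -(42 + 21*(12 + 2*33)) = -(42 + 21*(12 + 66)) = -(42 + 21*78) = -(42 + 1638) = -1*1680 = -1680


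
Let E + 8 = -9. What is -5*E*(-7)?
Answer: -595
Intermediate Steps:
E = -17 (E = -8 - 9 = -17)
-5*E*(-7) = -5*(-17)*(-7) = 85*(-7) = -595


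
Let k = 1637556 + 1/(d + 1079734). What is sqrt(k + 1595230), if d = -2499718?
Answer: sqrt(45266963843266203)/118332 ≈ 1798.0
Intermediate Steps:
k = 2325303319103/1419984 (k = 1637556 + 1/(-2499718 + 1079734) = 1637556 + 1/(-1419984) = 1637556 - 1/1419984 = 2325303319103/1419984 ≈ 1.6376e+6)
sqrt(k + 1595230) = sqrt(2325303319103/1419984 + 1595230) = sqrt(4590504395423/1419984) = sqrt(45266963843266203)/118332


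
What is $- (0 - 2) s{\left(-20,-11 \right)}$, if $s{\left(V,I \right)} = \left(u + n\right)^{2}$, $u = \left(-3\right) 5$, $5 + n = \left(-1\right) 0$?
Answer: $800$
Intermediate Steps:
$n = -5$ ($n = -5 - 0 = -5 + 0 = -5$)
$u = -15$
$s{\left(V,I \right)} = 400$ ($s{\left(V,I \right)} = \left(-15 - 5\right)^{2} = \left(-20\right)^{2} = 400$)
$- (0 - 2) s{\left(-20,-11 \right)} = - (0 - 2) 400 = \left(-1\right) \left(-2\right) 400 = 2 \cdot 400 = 800$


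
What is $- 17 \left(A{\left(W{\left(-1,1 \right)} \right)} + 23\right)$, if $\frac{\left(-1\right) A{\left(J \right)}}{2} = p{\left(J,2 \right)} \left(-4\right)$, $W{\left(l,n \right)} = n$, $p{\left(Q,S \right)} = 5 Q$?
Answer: $-1071$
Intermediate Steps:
$A{\left(J \right)} = 40 J$ ($A{\left(J \right)} = - 2 \cdot 5 J \left(-4\right) = - 2 \left(- 20 J\right) = 40 J$)
$- 17 \left(A{\left(W{\left(-1,1 \right)} \right)} + 23\right) = - 17 \left(40 \cdot 1 + 23\right) = - 17 \left(40 + 23\right) = \left(-17\right) 63 = -1071$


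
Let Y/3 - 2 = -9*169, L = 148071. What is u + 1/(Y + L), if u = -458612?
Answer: -65817242567/143514 ≈ -4.5861e+5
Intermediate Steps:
Y = -4557 (Y = 6 + 3*(-9*169) = 6 + 3*(-1521) = 6 - 4563 = -4557)
u + 1/(Y + L) = -458612 + 1/(-4557 + 148071) = -458612 + 1/143514 = -65817242567/143514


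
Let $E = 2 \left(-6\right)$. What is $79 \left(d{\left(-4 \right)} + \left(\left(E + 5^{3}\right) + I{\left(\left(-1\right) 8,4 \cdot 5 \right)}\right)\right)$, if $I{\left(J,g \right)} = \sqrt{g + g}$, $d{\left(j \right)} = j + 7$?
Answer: $9164 + 158 \sqrt{10} \approx 9663.6$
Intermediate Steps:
$E = -12$
$d{\left(j \right)} = 7 + j$
$I{\left(J,g \right)} = \sqrt{2} \sqrt{g}$ ($I{\left(J,g \right)} = \sqrt{2 g} = \sqrt{2} \sqrt{g}$)
$79 \left(d{\left(-4 \right)} + \left(\left(E + 5^{3}\right) + I{\left(\left(-1\right) 8,4 \cdot 5 \right)}\right)\right) = 79 \left(\left(7 - 4\right) - \left(12 - 125 - \sqrt{2} \sqrt{4 \cdot 5}\right)\right) = 79 \left(3 + \left(\left(-12 + 125\right) + \sqrt{2} \sqrt{20}\right)\right) = 79 \left(3 + \left(113 + \sqrt{2} \cdot 2 \sqrt{5}\right)\right) = 79 \left(3 + \left(113 + 2 \sqrt{10}\right)\right) = 79 \left(116 + 2 \sqrt{10}\right) = 9164 + 158 \sqrt{10}$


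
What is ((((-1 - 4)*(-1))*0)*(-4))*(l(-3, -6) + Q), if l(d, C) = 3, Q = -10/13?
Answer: 0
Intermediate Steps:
Q = -10/13 (Q = -10*1/13 = -10/13 ≈ -0.76923)
((((-1 - 4)*(-1))*0)*(-4))*(l(-3, -6) + Q) = ((((-1 - 4)*(-1))*0)*(-4))*(3 - 10/13) = ((-5*(-1)*0)*(-4))*(29/13) = ((5*0)*(-4))*(29/13) = (0*(-4))*(29/13) = 0*(29/13) = 0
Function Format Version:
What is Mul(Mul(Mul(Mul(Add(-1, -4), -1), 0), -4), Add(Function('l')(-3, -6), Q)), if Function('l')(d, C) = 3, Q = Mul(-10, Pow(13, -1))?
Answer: 0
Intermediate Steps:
Q = Rational(-10, 13) (Q = Mul(-10, Rational(1, 13)) = Rational(-10, 13) ≈ -0.76923)
Mul(Mul(Mul(Mul(Add(-1, -4), -1), 0), -4), Add(Function('l')(-3, -6), Q)) = Mul(Mul(Mul(Mul(Add(-1, -4), -1), 0), -4), Add(3, Rational(-10, 13))) = Mul(Mul(Mul(Mul(-5, -1), 0), -4), Rational(29, 13)) = Mul(Mul(Mul(5, 0), -4), Rational(29, 13)) = Mul(Mul(0, -4), Rational(29, 13)) = Mul(0, Rational(29, 13)) = 0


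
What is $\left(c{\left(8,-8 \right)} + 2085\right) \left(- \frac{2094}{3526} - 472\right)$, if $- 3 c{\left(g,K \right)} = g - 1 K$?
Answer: $- \frac{5198228737}{5289} \approx -9.8284 \cdot 10^{5}$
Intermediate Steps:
$c{\left(g,K \right)} = - \frac{g}{3} + \frac{K}{3}$ ($c{\left(g,K \right)} = - \frac{g - 1 K}{3} = - \frac{g - K}{3} = - \frac{g}{3} + \frac{K}{3}$)
$\left(c{\left(8,-8 \right)} + 2085\right) \left(- \frac{2094}{3526} - 472\right) = \left(\left(\left(- \frac{1}{3}\right) 8 + \frac{1}{3} \left(-8\right)\right) + 2085\right) \left(- \frac{2094}{3526} - 472\right) = \left(\left(- \frac{8}{3} - \frac{8}{3}\right) + 2085\right) \left(\left(-2094\right) \frac{1}{3526} - 472\right) = \left(- \frac{16}{3} + 2085\right) \left(- \frac{1047}{1763} - 472\right) = \frac{6239}{3} \left(- \frac{833183}{1763}\right) = - \frac{5198228737}{5289}$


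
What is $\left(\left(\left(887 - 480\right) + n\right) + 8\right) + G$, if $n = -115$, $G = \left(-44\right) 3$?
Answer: $168$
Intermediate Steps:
$G = -132$
$\left(\left(\left(887 - 480\right) + n\right) + 8\right) + G = \left(\left(\left(887 - 480\right) - 115\right) + 8\right) - 132 = \left(\left(407 - 115\right) + 8\right) - 132 = \left(292 + 8\right) - 132 = 300 - 132 = 168$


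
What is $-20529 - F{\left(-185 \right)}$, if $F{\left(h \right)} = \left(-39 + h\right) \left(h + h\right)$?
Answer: $-103409$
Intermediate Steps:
$F{\left(h \right)} = 2 h \left(-39 + h\right)$ ($F{\left(h \right)} = \left(-39 + h\right) 2 h = 2 h \left(-39 + h\right)$)
$-20529 - F{\left(-185 \right)} = -20529 - 2 \left(-185\right) \left(-39 - 185\right) = -20529 - 2 \left(-185\right) \left(-224\right) = -20529 - 82880 = -103409$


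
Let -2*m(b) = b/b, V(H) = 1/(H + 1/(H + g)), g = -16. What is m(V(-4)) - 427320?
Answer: -854641/2 ≈ -4.2732e+5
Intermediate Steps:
V(H) = 1/(H + 1/(-16 + H)) (V(H) = 1/(H + 1/(H - 16)) = 1/(H + 1/(-16 + H)))
m(b) = -1/2 (m(b) = -b/(2*b) = -1/2*1 = -1/2)
m(V(-4)) - 427320 = -1/2 - 427320 = -854641/2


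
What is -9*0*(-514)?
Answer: 0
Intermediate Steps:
-9*0*(-514) = -3*0*(-514) = 0*(-514) = 0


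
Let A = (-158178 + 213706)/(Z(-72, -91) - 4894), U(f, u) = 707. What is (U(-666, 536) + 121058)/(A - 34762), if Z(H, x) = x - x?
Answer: -297958955/85090378 ≈ -3.5017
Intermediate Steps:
Z(H, x) = 0
A = -27764/2447 (A = (-158178 + 213706)/(0 - 4894) = 55528/(-4894) = 55528*(-1/4894) = -27764/2447 ≈ -11.346)
(U(-666, 536) + 121058)/(A - 34762) = (707 + 121058)/(-27764/2447 - 34762) = 121765/(-85090378/2447) = 121765*(-2447/85090378) = -297958955/85090378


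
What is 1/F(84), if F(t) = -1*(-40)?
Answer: 1/40 ≈ 0.025000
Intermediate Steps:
F(t) = 40
1/F(84) = 1/40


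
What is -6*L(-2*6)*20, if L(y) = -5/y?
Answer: -50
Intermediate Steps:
-6*L(-2*6)*20 = -(-30)/((-2*6))*20 = -(-30)/(-12)*20 = -(-30)*(-1)/12*20 = -6*5/12*20 = -5/2*20 = -50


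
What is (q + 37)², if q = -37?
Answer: 0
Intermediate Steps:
(q + 37)² = (-37 + 37)² = 0² = 0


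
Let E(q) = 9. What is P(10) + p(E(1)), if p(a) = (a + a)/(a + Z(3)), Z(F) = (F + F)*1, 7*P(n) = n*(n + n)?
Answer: 1042/35 ≈ 29.771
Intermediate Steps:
P(n) = 2*n**2/7 (P(n) = (n*(n + n))/7 = (n*(2*n))/7 = (2*n**2)/7 = 2*n**2/7)
Z(F) = 2*F (Z(F) = (2*F)*1 = 2*F)
p(a) = 2*a/(6 + a) (p(a) = (a + a)/(a + 2*3) = (2*a)/(a + 6) = (2*a)/(6 + a) = 2*a/(6 + a))
P(10) + p(E(1)) = (2/7)*10**2 + 2*9/(6 + 9) = (2/7)*100 + 2*9/15 = 200/7 + 2*9*(1/15) = 200/7 + 6/5 = 1042/35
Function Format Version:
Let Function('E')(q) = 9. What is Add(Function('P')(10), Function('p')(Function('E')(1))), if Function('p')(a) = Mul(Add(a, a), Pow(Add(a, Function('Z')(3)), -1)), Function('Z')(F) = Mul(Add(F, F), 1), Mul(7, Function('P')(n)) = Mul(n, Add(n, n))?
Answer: Rational(1042, 35) ≈ 29.771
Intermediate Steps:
Function('P')(n) = Mul(Rational(2, 7), Pow(n, 2)) (Function('P')(n) = Mul(Rational(1, 7), Mul(n, Add(n, n))) = Mul(Rational(1, 7), Mul(n, Mul(2, n))) = Mul(Rational(1, 7), Mul(2, Pow(n, 2))) = Mul(Rational(2, 7), Pow(n, 2)))
Function('Z')(F) = Mul(2, F) (Function('Z')(F) = Mul(Mul(2, F), 1) = Mul(2, F))
Function('p')(a) = Mul(2, a, Pow(Add(6, a), -1)) (Function('p')(a) = Mul(Add(a, a), Pow(Add(a, Mul(2, 3)), -1)) = Mul(Mul(2, a), Pow(Add(a, 6), -1)) = Mul(Mul(2, a), Pow(Add(6, a), -1)) = Mul(2, a, Pow(Add(6, a), -1)))
Add(Function('P')(10), Function('p')(Function('E')(1))) = Add(Mul(Rational(2, 7), Pow(10, 2)), Mul(2, 9, Pow(Add(6, 9), -1))) = Add(Mul(Rational(2, 7), 100), Mul(2, 9, Pow(15, -1))) = Add(Rational(200, 7), Mul(2, 9, Rational(1, 15))) = Add(Rational(200, 7), Rational(6, 5)) = Rational(1042, 35)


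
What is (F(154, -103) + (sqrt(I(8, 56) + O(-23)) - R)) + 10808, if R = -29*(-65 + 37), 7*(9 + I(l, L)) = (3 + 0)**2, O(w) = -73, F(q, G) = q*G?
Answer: -5866 + I*sqrt(3955)/7 ≈ -5866.0 + 8.9841*I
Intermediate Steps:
F(q, G) = G*q
I(l, L) = -54/7 (I(l, L) = -9 + (3 + 0)**2/7 = -9 + (1/7)*3**2 = -9 + (1/7)*9 = -9 + 9/7 = -54/7)
R = 812 (R = -29*(-28) = 812)
(F(154, -103) + (sqrt(I(8, 56) + O(-23)) - R)) + 10808 = (-103*154 + (sqrt(-54/7 - 73) - 1*812)) + 10808 = (-15862 + (sqrt(-565/7) - 812)) + 10808 = (-15862 + (I*sqrt(3955)/7 - 812)) + 10808 = (-15862 + (-812 + I*sqrt(3955)/7)) + 10808 = (-16674 + I*sqrt(3955)/7) + 10808 = -5866 + I*sqrt(3955)/7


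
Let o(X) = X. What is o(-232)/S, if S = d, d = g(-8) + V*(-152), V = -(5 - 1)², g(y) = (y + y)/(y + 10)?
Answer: -29/303 ≈ -0.095710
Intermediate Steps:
g(y) = 2*y/(10 + y) (g(y) = (2*y)/(10 + y) = 2*y/(10 + y))
V = -16 (V = -1*4² = -1*16 = -16)
d = 2424 (d = 2*(-8)/(10 - 8) - 16*(-152) = 2*(-8)/2 + 2432 = 2*(-8)*(½) + 2432 = -8 + 2432 = 2424)
S = 2424
o(-232)/S = -232/2424 = -232*1/2424 = -29/303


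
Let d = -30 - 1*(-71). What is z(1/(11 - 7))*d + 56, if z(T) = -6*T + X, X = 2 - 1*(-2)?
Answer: 317/2 ≈ 158.50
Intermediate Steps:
d = 41 (d = -30 + 71 = 41)
X = 4 (X = 2 + 2 = 4)
z(T) = 4 - 6*T (z(T) = -6*T + 4 = 4 - 6*T)
z(1/(11 - 7))*d + 56 = (4 - 6/(11 - 7))*41 + 56 = (4 - 6/4)*41 + 56 = (4 - 6*¼)*41 + 56 = (4 - 3/2)*41 + 56 = (5/2)*41 + 56 = 205/2 + 56 = 317/2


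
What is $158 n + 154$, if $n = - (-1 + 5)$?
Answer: $-478$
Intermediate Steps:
$n = -4$ ($n = \left(-1\right) 4 = -4$)
$158 n + 154 = 158 \left(-4\right) + 154 = -632 + 154 = -478$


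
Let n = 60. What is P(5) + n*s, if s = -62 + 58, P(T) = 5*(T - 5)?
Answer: -240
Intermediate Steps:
P(T) = -25 + 5*T (P(T) = 5*(-5 + T) = -25 + 5*T)
s = -4
P(5) + n*s = (-25 + 5*5) + 60*(-4) = (-25 + 25) - 240 = 0 - 240 = -240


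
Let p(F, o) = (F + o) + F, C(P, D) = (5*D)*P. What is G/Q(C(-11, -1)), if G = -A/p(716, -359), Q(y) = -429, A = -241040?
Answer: -241040/460317 ≈ -0.52364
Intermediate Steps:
C(P, D) = 5*D*P
p(F, o) = o + 2*F
G = 241040/1073 (G = -(-241040)/(-359 + 2*716) = -(-241040)/(-359 + 1432) = -(-241040)/1073 = -1*(-241040/1073) = 241040/1073 ≈ 224.64)
G/Q(C(-11, -1)) = (241040/1073)/(-429) = (241040/1073)*(-1/429) = -241040/460317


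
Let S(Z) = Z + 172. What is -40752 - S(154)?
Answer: -41078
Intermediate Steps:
S(Z) = 172 + Z
-40752 - S(154) = -40752 - (172 + 154) = -40752 - 1*326 = -40752 - 326 = -41078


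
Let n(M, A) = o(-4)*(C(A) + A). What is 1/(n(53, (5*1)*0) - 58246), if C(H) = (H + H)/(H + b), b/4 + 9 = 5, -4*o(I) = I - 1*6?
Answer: -1/58246 ≈ -1.7169e-5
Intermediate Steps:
o(I) = 3/2 - I/4 (o(I) = -(I - 1*6)/4 = -(I - 6)/4 = -(-6 + I)/4 = 3/2 - I/4)
b = -16 (b = -36 + 4*5 = -36 + 20 = -16)
C(H) = 2*H/(-16 + H) (C(H) = (H + H)/(H - 16) = (2*H)/(-16 + H) = 2*H/(-16 + H))
n(M, A) = 5*A/2 + 5*A/(-16 + A) (n(M, A) = (3/2 - 1/4*(-4))*(2*A/(-16 + A) + A) = (3/2 + 1)*(A + 2*A/(-16 + A)) = 5*(A + 2*A/(-16 + A))/2 = 5*A/2 + 5*A/(-16 + A))
1/(n(53, (5*1)*0) - 58246) = 1/(5*((5*1)*0)*(-14 + (5*1)*0)/(2*(-16 + (5*1)*0)) - 58246) = 1/(5*(5*0)*(-14 + 5*0)/(2*(-16 + 5*0)) - 58246) = 1/((5/2)*0*(-14 + 0)/(-16 + 0) - 58246) = 1/((5/2)*0*(-14)/(-16) - 58246) = 1/((5/2)*0*(-1/16)*(-14) - 58246) = 1/(0 - 58246) = 1/(-58246) = -1/58246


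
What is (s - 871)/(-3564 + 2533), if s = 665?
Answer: 206/1031 ≈ 0.19981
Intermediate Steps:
(s - 871)/(-3564 + 2533) = (665 - 871)/(-3564 + 2533) = -206/(-1031) = -206*(-1/1031) = 206/1031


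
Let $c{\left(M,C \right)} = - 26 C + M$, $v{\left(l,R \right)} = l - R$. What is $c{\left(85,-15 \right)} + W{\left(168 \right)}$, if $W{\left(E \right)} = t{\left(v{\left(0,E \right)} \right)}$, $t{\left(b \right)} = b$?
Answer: $307$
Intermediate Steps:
$c{\left(M,C \right)} = M - 26 C$
$W{\left(E \right)} = - E$ ($W{\left(E \right)} = 0 - E = - E$)
$c{\left(85,-15 \right)} + W{\left(168 \right)} = \left(85 - -390\right) - 168 = \left(85 + 390\right) - 168 = 475 - 168 = 307$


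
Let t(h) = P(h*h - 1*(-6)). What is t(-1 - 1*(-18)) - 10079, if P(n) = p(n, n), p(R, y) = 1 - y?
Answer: -10373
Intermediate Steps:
P(n) = 1 - n
t(h) = -5 - h² (t(h) = 1 - (h*h - 1*(-6)) = 1 - (h² + 6) = 1 - (6 + h²) = 1 + (-6 - h²) = -5 - h²)
t(-1 - 1*(-18)) - 10079 = (-5 - (-1 - 1*(-18))²) - 10079 = (-5 - (-1 + 18)²) - 10079 = (-5 - 1*17²) - 10079 = (-5 - 1*289) - 10079 = (-5 - 289) - 10079 = -294 - 10079 = -10373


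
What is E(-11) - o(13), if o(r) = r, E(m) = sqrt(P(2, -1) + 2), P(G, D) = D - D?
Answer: -13 + sqrt(2) ≈ -11.586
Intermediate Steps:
P(G, D) = 0
E(m) = sqrt(2) (E(m) = sqrt(0 + 2) = sqrt(2))
E(-11) - o(13) = sqrt(2) - 1*13 = sqrt(2) - 13 = -13 + sqrt(2)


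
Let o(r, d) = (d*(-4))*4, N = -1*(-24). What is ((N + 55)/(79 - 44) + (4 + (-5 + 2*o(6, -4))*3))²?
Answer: 172501956/1225 ≈ 1.4082e+5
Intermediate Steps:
N = 24
o(r, d) = -16*d (o(r, d) = -4*d*4 = -16*d)
((N + 55)/(79 - 44) + (4 + (-5 + 2*o(6, -4))*3))² = ((24 + 55)/(79 - 44) + (4 + (-5 + 2*(-16*(-4)))*3))² = (79/35 + (4 + (-5 + 2*64)*3))² = (79*(1/35) + (4 + (-5 + 128)*3))² = (79/35 + (4 + 123*3))² = (79/35 + (4 + 369))² = (79/35 + 373)² = (13134/35)² = 172501956/1225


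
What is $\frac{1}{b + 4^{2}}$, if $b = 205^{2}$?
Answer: $\frac{1}{42041} \approx 2.3786 \cdot 10^{-5}$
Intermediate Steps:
$b = 42025$
$\frac{1}{b + 4^{2}} = \frac{1}{42025 + 4^{2}} = \frac{1}{42025 + 16} = \frac{1}{42041}$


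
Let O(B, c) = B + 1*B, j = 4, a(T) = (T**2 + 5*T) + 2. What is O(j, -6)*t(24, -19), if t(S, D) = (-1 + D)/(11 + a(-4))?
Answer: -160/9 ≈ -17.778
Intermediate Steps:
a(T) = 2 + T**2 + 5*T
t(S, D) = -1/9 + D/9 (t(S, D) = (-1 + D)/(11 + (2 + (-4)**2 + 5*(-4))) = (-1 + D)/(11 + (2 + 16 - 20)) = (-1 + D)/(11 - 2) = (-1 + D)/9 = (-1 + D)*(1/9) = -1/9 + D/9)
O(B, c) = 2*B (O(B, c) = B + B = 2*B)
O(j, -6)*t(24, -19) = (2*4)*(-1/9 + (1/9)*(-19)) = 8*(-1/9 - 19/9) = 8*(-20/9) = -160/9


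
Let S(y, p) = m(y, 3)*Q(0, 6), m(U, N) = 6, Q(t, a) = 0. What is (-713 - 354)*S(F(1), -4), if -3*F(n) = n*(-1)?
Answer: 0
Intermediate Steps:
F(n) = n/3 (F(n) = -n*(-1)/3 = -(-1)*n/3 = n/3)
S(y, p) = 0 (S(y, p) = 6*0 = 0)
(-713 - 354)*S(F(1), -4) = (-713 - 354)*0 = -1067*0 = 0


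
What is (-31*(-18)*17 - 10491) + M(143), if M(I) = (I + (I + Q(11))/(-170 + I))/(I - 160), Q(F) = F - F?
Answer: -465013/459 ≈ -1013.1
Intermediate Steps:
Q(F) = 0
M(I) = (I + I/(-170 + I))/(-160 + I) (M(I) = (I + (I + 0)/(-170 + I))/(I - 160) = (I + I/(-170 + I))/(-160 + I))
(-31*(-18)*17 - 10491) + M(143) = (-31*(-18)*17 - 10491) + 143*(-169 + 143)/(27200 + 143² - 330*143) = (558*17 - 10491) + 143*(-26)/(27200 + 20449 - 47190) = (9486 - 10491) + 143*(-26)/459 = -1005 + 143*(1/459)*(-26) = -1005 - 3718/459 = -465013/459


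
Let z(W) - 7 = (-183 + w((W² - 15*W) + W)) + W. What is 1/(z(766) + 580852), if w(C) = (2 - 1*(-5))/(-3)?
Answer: 3/1744319 ≈ 1.7199e-6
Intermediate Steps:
w(C) = -7/3 (w(C) = (2 + 5)*(-⅓) = 7*(-⅓) = -7/3)
z(W) = -535/3 + W (z(W) = 7 + ((-183 - 7/3) + W) = 7 + (-556/3 + W) = -535/3 + W)
1/(z(766) + 580852) = 1/((-535/3 + 766) + 580852) = 1/(1763/3 + 580852) = 1/(1744319/3) = 3/1744319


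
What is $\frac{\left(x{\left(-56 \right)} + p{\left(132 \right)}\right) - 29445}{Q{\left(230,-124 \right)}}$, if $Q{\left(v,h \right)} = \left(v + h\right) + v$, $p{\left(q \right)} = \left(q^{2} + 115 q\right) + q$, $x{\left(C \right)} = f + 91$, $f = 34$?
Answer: $\frac{61}{6} \approx 10.167$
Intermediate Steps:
$x{\left(C \right)} = 125$ ($x{\left(C \right)} = 34 + 91 = 125$)
$p{\left(q \right)} = q^{2} + 116 q$
$Q{\left(v,h \right)} = h + 2 v$ ($Q{\left(v,h \right)} = \left(h + v\right) + v = h + 2 v$)
$\frac{\left(x{\left(-56 \right)} + p{\left(132 \right)}\right) - 29445}{Q{\left(230,-124 \right)}} = \frac{\left(125 + 132 \left(116 + 132\right)\right) - 29445}{-124 + 2 \cdot 230} = \frac{\left(125 + 132 \cdot 248\right) - 29445}{-124 + 460} = \frac{\left(125 + 32736\right) - 29445}{336} = \left(32861 - 29445\right) \frac{1}{336} = 3416 \cdot \frac{1}{336} = \frac{61}{6}$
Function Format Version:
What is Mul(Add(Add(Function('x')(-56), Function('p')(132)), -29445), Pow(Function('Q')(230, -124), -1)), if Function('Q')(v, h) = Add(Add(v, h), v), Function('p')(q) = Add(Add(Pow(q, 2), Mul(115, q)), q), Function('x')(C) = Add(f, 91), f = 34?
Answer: Rational(61, 6) ≈ 10.167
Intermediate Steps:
Function('x')(C) = 125 (Function('x')(C) = Add(34, 91) = 125)
Function('p')(q) = Add(Pow(q, 2), Mul(116, q))
Function('Q')(v, h) = Add(h, Mul(2, v)) (Function('Q')(v, h) = Add(Add(h, v), v) = Add(h, Mul(2, v)))
Mul(Add(Add(Function('x')(-56), Function('p')(132)), -29445), Pow(Function('Q')(230, -124), -1)) = Mul(Add(Add(125, Mul(132, Add(116, 132))), -29445), Pow(Add(-124, Mul(2, 230)), -1)) = Mul(Add(Add(125, Mul(132, 248)), -29445), Pow(Add(-124, 460), -1)) = Mul(Add(Add(125, 32736), -29445), Pow(336, -1)) = Mul(Add(32861, -29445), Rational(1, 336)) = Mul(3416, Rational(1, 336)) = Rational(61, 6)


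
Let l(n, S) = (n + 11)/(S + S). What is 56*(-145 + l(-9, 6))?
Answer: -24332/3 ≈ -8110.7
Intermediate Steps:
l(n, S) = (11 + n)/(2*S) (l(n, S) = (11 + n)/((2*S)) = (11 + n)*(1/(2*S)) = (11 + n)/(2*S))
56*(-145 + l(-9, 6)) = 56*(-145 + (½)*(11 - 9)/6) = 56*(-145 + (½)*(⅙)*2) = 56*(-145 + ⅙) = 56*(-869/6) = -24332/3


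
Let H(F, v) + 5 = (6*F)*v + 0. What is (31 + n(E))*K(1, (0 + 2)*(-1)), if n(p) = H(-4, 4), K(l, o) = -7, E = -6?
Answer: 490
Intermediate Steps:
H(F, v) = -5 + 6*F*v (H(F, v) = -5 + ((6*F)*v + 0) = -5 + (6*F*v + 0) = -5 + 6*F*v)
n(p) = -101 (n(p) = -5 + 6*(-4)*4 = -5 - 96 = -101)
(31 + n(E))*K(1, (0 + 2)*(-1)) = (31 - 101)*(-7) = -70*(-7) = 490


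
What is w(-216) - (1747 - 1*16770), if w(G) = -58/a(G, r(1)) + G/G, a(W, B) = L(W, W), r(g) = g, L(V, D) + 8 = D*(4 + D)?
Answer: 343929379/22892 ≈ 15024.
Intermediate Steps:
L(V, D) = -8 + D*(4 + D)
a(W, B) = -8 + W² + 4*W
w(G) = 1 - 58/(-8 + G² + 4*G) (w(G) = -58/(-8 + G² + 4*G) + G/G = -58/(-8 + G² + 4*G) + 1 = 1 - 58/(-8 + G² + 4*G))
w(-216) - (1747 - 1*16770) = (-66 + (-216)² + 4*(-216))/(-8 + (-216)² + 4*(-216)) - (1747 - 1*16770) = (-66 + 46656 - 864)/(-8 + 46656 - 864) - (1747 - 16770) = 45726/45784 - 1*(-15023) = (1/45784)*45726 + 15023 = 22863/22892 + 15023 = 343929379/22892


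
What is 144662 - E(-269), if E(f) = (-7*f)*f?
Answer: 651189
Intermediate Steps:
E(f) = -7*f²
144662 - E(-269) = 144662 - (-7)*(-269)² = 144662 - (-7)*72361 = 144662 - 1*(-506527) = 144662 + 506527 = 651189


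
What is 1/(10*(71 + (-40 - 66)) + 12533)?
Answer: 1/12183 ≈ 8.2082e-5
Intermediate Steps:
1/(10*(71 + (-40 - 66)) + 12533) = 1/(10*(71 - 106) + 12533) = 1/(10*(-35) + 12533) = 1/(-350 + 12533) = 1/12183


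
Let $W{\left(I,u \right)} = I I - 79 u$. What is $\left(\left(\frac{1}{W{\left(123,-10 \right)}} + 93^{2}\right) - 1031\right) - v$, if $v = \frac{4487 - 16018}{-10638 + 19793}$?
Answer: $\frac{1110419045154}{145738445} \approx 7619.3$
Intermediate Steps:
$W{\left(I,u \right)} = I^{2} - 79 u$
$v = - \frac{11531}{9155} \approx -1.2595$
$\left(\left(\frac{1}{W{\left(123,-10 \right)}} + 93^{2}\right) - 1031\right) - v = \left(\left(\frac{1}{123^{2} - -790} + 93^{2}\right) - 1031\right) - - \frac{11531}{9155} = \left(\left(\frac{1}{15129 + 790} + 8649\right) - 1031\right) + \frac{11531}{9155} = \left(\left(\frac{1}{15919} + 8649\right) - 1031\right) + \frac{11531}{9155} = \left(\frac{137683432}{15919} - 1031\right) + \frac{11531}{9155} = \frac{121270943}{15919} + \frac{11531}{9155} = \frac{1110419045154}{145738445}$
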